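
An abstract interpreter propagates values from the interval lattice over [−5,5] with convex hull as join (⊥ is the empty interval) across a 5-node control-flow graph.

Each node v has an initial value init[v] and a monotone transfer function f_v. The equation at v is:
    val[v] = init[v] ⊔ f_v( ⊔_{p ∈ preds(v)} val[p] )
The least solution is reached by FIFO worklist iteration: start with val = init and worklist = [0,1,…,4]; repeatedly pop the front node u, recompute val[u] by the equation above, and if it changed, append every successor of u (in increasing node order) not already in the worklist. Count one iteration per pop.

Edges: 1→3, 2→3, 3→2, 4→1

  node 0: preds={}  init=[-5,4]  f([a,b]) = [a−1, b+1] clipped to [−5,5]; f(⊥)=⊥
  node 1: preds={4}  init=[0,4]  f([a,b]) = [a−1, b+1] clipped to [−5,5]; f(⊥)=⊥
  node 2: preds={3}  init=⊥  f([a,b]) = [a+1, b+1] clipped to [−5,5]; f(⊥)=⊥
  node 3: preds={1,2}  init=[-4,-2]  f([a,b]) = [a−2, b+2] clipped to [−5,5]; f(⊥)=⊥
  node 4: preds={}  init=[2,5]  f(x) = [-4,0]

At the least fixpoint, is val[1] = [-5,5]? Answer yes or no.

yes

Iteration log — 8 steps:
  step 1. node 0  ⊔preds=⊥  new=[-5,4]  stable
  step 2. node 1  ⊔preds=[2,5]  new=[0,5]  old=[0,4]  +wl: 
  step 3. node 2  ⊔preds=[-4,-2]  new=[-3,-1]  old=⊥  +wl: 
  step 4. node 3  ⊔preds=[-3,5]  new=[-5,5]  old=[-4,-2]  +wl: 2
  step 5. node 4  ⊔preds=⊥  new=[-4,5]  old=[2,5]  +wl: 1
  step 6. node 2  ⊔preds=[-5,5]  new=[-4,5]  old=[-3,-1]  +wl: 3
  step 7. node 1  ⊔preds=[-4,5]  new=[-5,5]  old=[0,5]  +wl: 
  step 8. node 3  ⊔preds=[-5,5]  new=[-5,5]  stable

Least fixpoint reached:
  node 0: [-5,4]
  node 1: [-5,5]
  node 2: [-4,5]
  node 3: [-5,5]
  node 4: [-4,5]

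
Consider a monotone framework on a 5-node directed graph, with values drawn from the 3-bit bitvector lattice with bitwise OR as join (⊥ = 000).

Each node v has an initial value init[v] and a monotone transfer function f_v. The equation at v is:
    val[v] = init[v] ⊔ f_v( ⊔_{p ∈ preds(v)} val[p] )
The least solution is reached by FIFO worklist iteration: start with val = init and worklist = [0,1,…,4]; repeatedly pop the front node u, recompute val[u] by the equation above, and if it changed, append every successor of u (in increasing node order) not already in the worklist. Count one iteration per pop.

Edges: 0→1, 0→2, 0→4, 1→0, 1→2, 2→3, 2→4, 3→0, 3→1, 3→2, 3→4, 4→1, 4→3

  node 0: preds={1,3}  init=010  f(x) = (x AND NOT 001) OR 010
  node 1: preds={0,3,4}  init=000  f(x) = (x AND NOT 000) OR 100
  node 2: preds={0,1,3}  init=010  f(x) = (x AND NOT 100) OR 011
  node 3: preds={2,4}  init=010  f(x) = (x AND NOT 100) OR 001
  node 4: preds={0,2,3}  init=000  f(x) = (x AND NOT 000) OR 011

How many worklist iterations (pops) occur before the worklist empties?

Worklist (13 pops):
  #1 pop 0: in=010 → 010 (no change)
  #2 pop 1: in=010 → 110 (was 000); enqueue [0]
  #3 pop 2: in=110 → 011 (was 010); enqueue []
  #4 pop 3: in=011 → 011 (was 010); enqueue [1,2]
  #5 pop 4: in=011 → 011 (was 000); enqueue [3]
  #6 pop 0: in=111 → 110 (was 010); enqueue [4]
  #7 pop 1: in=111 → 111 (was 110); enqueue [0]
  #8 pop 2: in=111 → 011 (no change)
  #9 pop 3: in=011 → 011 (no change)
  #10 pop 4: in=111 → 111 (was 011); enqueue [1,3]
  #11 pop 0: in=111 → 110 (no change)
  #12 pop 1: in=111 → 111 (no change)
  #13 pop 3: in=111 → 011 (no change)

Fixpoint:
  val[0] = 110
  val[1] = 111
  val[2] = 011
  val[3] = 011
  val[4] = 111

13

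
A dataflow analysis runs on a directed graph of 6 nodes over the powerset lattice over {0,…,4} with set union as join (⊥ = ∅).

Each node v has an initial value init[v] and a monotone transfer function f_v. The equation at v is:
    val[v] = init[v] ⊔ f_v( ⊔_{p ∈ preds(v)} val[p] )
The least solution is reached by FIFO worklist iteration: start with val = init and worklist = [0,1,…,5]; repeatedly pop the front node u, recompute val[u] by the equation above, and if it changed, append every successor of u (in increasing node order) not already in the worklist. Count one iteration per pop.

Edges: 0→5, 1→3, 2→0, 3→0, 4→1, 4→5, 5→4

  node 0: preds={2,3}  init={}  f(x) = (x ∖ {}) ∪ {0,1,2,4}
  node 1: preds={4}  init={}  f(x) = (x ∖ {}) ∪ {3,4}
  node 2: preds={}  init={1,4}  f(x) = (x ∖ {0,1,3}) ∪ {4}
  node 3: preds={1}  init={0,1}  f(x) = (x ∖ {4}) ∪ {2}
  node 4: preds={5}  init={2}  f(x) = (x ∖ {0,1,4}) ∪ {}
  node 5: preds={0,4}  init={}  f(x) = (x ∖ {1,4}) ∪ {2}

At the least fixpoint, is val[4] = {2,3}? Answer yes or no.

Trace (12 dequeues):
  [1] u=0 | in {0,1,4} | out {0,1,2,4} | prev {} | push {}
  [2] u=1 | in {2} | out {2,3,4} | prev {} | push {}
  [3] u=2 | in {} | out {1,4} | ==
  [4] u=3 | in {2,3,4} | out {0,1,2,3} | prev {0,1} | push {0}
  [5] u=4 | in {} | out {2} | ==
  [6] u=5 | in {0,1,2,4} | out {0,2} | prev {} | push {4}
  [7] u=0 | in {0,1,2,3,4} | out {0,1,2,3,4} | prev {0,1,2,4} | push {5}
  [8] u=4 | in {0,2} | out {2} | ==
  [9] u=5 | in {0,1,2,3,4} | out {0,2,3} | prev {0,2} | push {4}
  [10] u=4 | in {0,2,3} | out {2,3} | prev {2} | push {1,5}
  [11] u=1 | in {2,3} | out {2,3,4} | ==
  [12] u=5 | in {0,1,2,3,4} | out {0,2,3} | ==

Converged values:
  [0] {0,1,2,3,4}
  [1] {2,3,4}
  [2] {1,4}
  [3] {0,1,2,3}
  [4] {2,3}
  [5] {0,2,3}

yes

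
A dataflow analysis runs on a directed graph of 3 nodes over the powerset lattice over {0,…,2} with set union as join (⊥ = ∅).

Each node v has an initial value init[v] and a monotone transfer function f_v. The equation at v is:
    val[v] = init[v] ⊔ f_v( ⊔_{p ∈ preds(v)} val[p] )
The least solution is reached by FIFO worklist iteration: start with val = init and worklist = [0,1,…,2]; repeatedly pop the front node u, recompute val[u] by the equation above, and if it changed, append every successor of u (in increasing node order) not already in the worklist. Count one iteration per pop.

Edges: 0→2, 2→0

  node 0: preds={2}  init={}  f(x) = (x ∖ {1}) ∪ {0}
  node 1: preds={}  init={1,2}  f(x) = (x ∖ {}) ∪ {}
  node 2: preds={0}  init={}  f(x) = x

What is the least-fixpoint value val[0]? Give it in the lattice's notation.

{0}

Trace (4 dequeues):
  [1] u=0 | in {} | out {0} | prev {} | push {}
  [2] u=1 | in {} | out {1,2} | ==
  [3] u=2 | in {0} | out {0} | prev {} | push {0}
  [4] u=0 | in {0} | out {0} | ==

Converged values:
  [0] {0}
  [1] {1,2}
  [2] {0}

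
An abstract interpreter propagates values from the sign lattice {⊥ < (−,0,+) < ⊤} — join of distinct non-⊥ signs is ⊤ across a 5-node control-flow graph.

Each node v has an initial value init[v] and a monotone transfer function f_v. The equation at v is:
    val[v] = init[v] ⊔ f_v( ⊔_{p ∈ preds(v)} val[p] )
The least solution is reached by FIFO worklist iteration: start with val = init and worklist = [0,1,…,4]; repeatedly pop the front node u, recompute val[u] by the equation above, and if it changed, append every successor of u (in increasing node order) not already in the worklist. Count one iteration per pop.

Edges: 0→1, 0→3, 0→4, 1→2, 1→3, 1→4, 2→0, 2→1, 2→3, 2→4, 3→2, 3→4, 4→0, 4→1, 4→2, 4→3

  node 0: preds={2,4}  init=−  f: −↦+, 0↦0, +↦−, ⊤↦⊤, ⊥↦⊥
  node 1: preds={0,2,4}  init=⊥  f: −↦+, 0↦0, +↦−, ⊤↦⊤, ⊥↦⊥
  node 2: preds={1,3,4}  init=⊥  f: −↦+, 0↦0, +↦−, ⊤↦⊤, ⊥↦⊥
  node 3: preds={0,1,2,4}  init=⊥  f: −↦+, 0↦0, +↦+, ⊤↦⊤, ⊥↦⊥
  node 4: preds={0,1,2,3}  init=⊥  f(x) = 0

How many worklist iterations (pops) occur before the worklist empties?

Iteration log — 12 steps:
  step 1. node 0  ⊔preds=⊥  new=−  stable
  step 2. node 1  ⊔preds=−  new=+  old=⊥  +wl: 
  step 3. node 2  ⊔preds=+  new=−  old=⊥  +wl: 0,1
  step 4. node 3  ⊔preds=⊤  new=⊤  old=⊥  +wl: 2
  step 5. node 4  ⊔preds=⊤  new=0  old=⊥  +wl: 3
  step 6. node 0  ⊔preds=⊤  new=⊤  old=−  +wl: 4
  step 7. node 1  ⊔preds=⊤  new=⊤  old=+  +wl: 
  step 8. node 2  ⊔preds=⊤  new=⊤  old=−  +wl: 0,1
  step 9. node 3  ⊔preds=⊤  new=⊤  stable
  step 10. node 4  ⊔preds=⊤  new=0  stable
  step 11. node 0  ⊔preds=⊤  new=⊤  stable
  step 12. node 1  ⊔preds=⊤  new=⊤  stable

Least fixpoint reached:
  node 0: ⊤
  node 1: ⊤
  node 2: ⊤
  node 3: ⊤
  node 4: 0

12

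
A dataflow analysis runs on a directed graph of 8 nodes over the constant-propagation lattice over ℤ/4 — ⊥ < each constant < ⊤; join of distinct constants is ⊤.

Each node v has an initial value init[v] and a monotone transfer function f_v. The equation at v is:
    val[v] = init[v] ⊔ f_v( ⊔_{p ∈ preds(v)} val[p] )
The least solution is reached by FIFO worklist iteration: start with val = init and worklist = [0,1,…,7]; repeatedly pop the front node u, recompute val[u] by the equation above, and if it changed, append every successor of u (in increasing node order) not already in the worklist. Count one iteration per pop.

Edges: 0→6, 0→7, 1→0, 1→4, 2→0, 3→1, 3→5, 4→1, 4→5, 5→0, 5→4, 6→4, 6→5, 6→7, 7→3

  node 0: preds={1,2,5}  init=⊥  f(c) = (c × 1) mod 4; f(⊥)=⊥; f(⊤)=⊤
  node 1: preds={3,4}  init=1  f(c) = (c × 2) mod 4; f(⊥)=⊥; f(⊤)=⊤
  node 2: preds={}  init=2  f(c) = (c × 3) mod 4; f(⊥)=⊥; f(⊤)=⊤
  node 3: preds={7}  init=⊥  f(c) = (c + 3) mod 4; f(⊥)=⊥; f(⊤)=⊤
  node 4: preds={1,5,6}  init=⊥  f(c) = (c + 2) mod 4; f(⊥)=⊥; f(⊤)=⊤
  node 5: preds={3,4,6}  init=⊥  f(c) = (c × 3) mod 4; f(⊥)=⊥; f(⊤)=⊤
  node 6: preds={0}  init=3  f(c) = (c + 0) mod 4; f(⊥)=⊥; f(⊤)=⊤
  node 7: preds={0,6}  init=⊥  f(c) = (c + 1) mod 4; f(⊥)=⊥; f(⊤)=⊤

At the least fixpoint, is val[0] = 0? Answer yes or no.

Iteration log — 15 steps:
  step 1. node 0  ⊔preds=⊤  new=⊤  old=⊥  +wl: 
  step 2. node 1  ⊔preds=⊥  new=1  stable
  step 3. node 2  ⊔preds=⊥  new=2  stable
  step 4. node 3  ⊔preds=⊥  new=⊥  stable
  step 5. node 4  ⊔preds=⊤  new=⊤  old=⊥  +wl: 1
  step 6. node 5  ⊔preds=⊤  new=⊤  old=⊥  +wl: 0,4
  step 7. node 6  ⊔preds=⊤  new=⊤  old=3  +wl: 5
  step 8. node 7  ⊔preds=⊤  new=⊤  old=⊥  +wl: 3
  step 9. node 1  ⊔preds=⊤  new=⊤  old=1  +wl: 
  step 10. node 0  ⊔preds=⊤  new=⊤  stable
  step 11. node 4  ⊔preds=⊤  new=⊤  stable
  step 12. node 5  ⊔preds=⊤  new=⊤  stable
  step 13. node 3  ⊔preds=⊤  new=⊤  old=⊥  +wl: 1,5
  step 14. node 1  ⊔preds=⊤  new=⊤  stable
  step 15. node 5  ⊔preds=⊤  new=⊤  stable

Least fixpoint reached:
  node 0: ⊤
  node 1: ⊤
  node 2: 2
  node 3: ⊤
  node 4: ⊤
  node 5: ⊤
  node 6: ⊤
  node 7: ⊤

no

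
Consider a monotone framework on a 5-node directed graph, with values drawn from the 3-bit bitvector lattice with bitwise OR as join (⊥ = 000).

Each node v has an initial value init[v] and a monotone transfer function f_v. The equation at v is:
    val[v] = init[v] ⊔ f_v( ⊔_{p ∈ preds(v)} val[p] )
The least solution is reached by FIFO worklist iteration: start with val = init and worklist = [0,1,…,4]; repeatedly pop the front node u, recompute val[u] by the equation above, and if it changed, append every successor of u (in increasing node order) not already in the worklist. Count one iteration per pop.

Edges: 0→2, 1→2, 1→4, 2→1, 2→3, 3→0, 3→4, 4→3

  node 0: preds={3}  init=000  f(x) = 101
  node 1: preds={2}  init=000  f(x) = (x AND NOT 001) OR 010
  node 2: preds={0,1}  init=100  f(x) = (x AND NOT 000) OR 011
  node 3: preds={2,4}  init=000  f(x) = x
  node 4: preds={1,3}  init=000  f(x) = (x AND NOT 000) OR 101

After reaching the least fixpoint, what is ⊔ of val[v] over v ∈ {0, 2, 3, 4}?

111

Trace (8 dequeues):
  [1] u=0 | in 000 | out 101 | prev 000 | push {}
  [2] u=1 | in 100 | out 110 | prev 000 | push {}
  [3] u=2 | in 111 | out 111 | prev 100 | push {1}
  [4] u=3 | in 111 | out 111 | prev 000 | push {0}
  [5] u=4 | in 111 | out 111 | prev 000 | push {3}
  [6] u=1 | in 111 | out 110 | ==
  [7] u=0 | in 111 | out 101 | ==
  [8] u=3 | in 111 | out 111 | ==

Converged values:
  [0] 101
  [1] 110
  [2] 111
  [3] 111
  [4] 111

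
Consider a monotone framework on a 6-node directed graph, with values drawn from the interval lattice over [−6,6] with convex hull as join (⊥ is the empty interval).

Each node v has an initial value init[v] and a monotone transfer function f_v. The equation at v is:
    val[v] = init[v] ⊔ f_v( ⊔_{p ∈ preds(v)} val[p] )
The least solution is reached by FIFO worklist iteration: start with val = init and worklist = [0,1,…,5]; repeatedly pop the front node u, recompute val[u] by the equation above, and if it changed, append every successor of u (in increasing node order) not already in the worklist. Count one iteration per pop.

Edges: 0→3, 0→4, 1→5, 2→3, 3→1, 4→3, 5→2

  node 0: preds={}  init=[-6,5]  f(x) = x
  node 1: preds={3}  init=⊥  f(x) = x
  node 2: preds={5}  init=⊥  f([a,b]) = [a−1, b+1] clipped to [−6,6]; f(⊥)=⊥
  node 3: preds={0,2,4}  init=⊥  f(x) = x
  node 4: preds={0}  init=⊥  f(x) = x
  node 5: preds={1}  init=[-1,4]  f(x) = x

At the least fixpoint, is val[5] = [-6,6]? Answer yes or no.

Worklist (14 pops):
  #1 pop 0: in=⊥ → [-6,5] (no change)
  #2 pop 1: in=⊥ → ⊥ (no change)
  #3 pop 2: in=[-1,4] → [-2,5] (was ⊥); enqueue []
  #4 pop 3: in=[-6,5] → [-6,5] (was ⊥); enqueue [1]
  #5 pop 4: in=[-6,5] → [-6,5] (was ⊥); enqueue [3]
  #6 pop 5: in=⊥ → [-1,4] (no change)
  #7 pop 1: in=[-6,5] → [-6,5] (was ⊥); enqueue [5]
  #8 pop 3: in=[-6,5] → [-6,5] (no change)
  #9 pop 5: in=[-6,5] → [-6,5] (was [-1,4]); enqueue [2]
  #10 pop 2: in=[-6,5] → [-6,6] (was [-2,5]); enqueue [3]
  #11 pop 3: in=[-6,6] → [-6,6] (was [-6,5]); enqueue [1]
  #12 pop 1: in=[-6,6] → [-6,6] (was [-6,5]); enqueue [5]
  #13 pop 5: in=[-6,6] → [-6,6] (was [-6,5]); enqueue [2]
  #14 pop 2: in=[-6,6] → [-6,6] (no change)

Fixpoint:
  val[0] = [-6,5]
  val[1] = [-6,6]
  val[2] = [-6,6]
  val[3] = [-6,6]
  val[4] = [-6,5]
  val[5] = [-6,6]

yes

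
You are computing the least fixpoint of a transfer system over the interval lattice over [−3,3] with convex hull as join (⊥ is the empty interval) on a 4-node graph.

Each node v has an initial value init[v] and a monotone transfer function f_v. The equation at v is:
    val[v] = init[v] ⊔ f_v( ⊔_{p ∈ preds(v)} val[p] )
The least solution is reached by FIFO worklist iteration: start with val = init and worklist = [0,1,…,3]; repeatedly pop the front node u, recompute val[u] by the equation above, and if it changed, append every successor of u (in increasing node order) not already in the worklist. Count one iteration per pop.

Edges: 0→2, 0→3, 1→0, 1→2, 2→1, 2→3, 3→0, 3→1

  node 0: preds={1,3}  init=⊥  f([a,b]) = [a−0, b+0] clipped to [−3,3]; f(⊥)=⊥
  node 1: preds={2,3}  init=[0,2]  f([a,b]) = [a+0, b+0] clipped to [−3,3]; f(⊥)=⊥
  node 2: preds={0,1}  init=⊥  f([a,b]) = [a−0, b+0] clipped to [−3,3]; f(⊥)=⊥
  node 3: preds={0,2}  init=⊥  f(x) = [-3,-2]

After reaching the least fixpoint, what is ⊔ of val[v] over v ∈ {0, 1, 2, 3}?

[-3,2]

Iteration log — 9 steps:
  step 1. node 0  ⊔preds=[0,2]  new=[0,2]  old=⊥  +wl: 
  step 2. node 1  ⊔preds=⊥  new=[0,2]  stable
  step 3. node 2  ⊔preds=[0,2]  new=[0,2]  old=⊥  +wl: 1
  step 4. node 3  ⊔preds=[0,2]  new=[-3,-2]  old=⊥  +wl: 0
  step 5. node 1  ⊔preds=[-3,2]  new=[-3,2]  old=[0,2]  +wl: 2
  step 6. node 0  ⊔preds=[-3,2]  new=[-3,2]  old=[0,2]  +wl: 3
  step 7. node 2  ⊔preds=[-3,2]  new=[-3,2]  old=[0,2]  +wl: 1
  step 8. node 3  ⊔preds=[-3,2]  new=[-3,-2]  stable
  step 9. node 1  ⊔preds=[-3,2]  new=[-3,2]  stable

Least fixpoint reached:
  node 0: [-3,2]
  node 1: [-3,2]
  node 2: [-3,2]
  node 3: [-3,-2]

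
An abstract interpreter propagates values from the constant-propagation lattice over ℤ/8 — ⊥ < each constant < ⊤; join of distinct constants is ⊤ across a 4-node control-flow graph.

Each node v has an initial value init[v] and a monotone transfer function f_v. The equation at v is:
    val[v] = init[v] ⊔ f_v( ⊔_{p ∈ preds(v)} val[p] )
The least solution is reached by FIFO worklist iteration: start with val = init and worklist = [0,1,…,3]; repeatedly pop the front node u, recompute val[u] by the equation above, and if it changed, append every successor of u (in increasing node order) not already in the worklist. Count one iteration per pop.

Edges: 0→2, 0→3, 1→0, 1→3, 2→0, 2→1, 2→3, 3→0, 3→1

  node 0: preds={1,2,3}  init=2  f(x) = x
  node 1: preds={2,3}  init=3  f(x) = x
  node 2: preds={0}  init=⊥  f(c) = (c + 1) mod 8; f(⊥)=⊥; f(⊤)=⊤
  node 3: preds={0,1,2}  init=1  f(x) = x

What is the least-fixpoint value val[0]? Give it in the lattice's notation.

⊤

Worklist (6 pops):
  #1 pop 0: in=⊤ → ⊤ (was 2); enqueue []
  #2 pop 1: in=1 → ⊤ (was 3); enqueue [0]
  #3 pop 2: in=⊤ → ⊤ (was ⊥); enqueue [1]
  #4 pop 3: in=⊤ → ⊤ (was 1); enqueue []
  #5 pop 0: in=⊤ → ⊤ (no change)
  #6 pop 1: in=⊤ → ⊤ (no change)

Fixpoint:
  val[0] = ⊤
  val[1] = ⊤
  val[2] = ⊤
  val[3] = ⊤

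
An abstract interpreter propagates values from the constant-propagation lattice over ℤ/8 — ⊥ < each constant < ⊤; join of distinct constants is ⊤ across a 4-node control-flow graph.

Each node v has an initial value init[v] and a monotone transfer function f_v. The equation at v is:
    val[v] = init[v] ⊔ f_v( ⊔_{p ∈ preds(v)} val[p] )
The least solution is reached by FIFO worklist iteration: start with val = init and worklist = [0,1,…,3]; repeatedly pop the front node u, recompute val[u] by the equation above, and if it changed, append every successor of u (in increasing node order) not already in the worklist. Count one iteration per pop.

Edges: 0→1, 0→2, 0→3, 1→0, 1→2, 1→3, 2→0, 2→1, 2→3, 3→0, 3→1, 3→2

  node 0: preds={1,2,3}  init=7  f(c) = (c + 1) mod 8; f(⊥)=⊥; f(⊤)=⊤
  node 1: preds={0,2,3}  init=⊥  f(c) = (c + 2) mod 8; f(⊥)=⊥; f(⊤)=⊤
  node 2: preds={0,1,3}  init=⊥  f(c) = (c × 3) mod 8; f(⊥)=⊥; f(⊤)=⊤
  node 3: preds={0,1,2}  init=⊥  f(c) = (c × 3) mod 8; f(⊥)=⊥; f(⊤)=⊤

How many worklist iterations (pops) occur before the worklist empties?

Worklist (9 pops):
  #1 pop 0: in=⊥ → 7 (no change)
  #2 pop 1: in=7 → 1 (was ⊥); enqueue [0]
  #3 pop 2: in=⊤ → ⊤ (was ⊥); enqueue [1]
  #4 pop 3: in=⊤ → ⊤ (was ⊥); enqueue [2]
  #5 pop 0: in=⊤ → ⊤ (was 7); enqueue [3]
  #6 pop 1: in=⊤ → ⊤ (was 1); enqueue [0]
  #7 pop 2: in=⊤ → ⊤ (no change)
  #8 pop 3: in=⊤ → ⊤ (no change)
  #9 pop 0: in=⊤ → ⊤ (no change)

Fixpoint:
  val[0] = ⊤
  val[1] = ⊤
  val[2] = ⊤
  val[3] = ⊤

9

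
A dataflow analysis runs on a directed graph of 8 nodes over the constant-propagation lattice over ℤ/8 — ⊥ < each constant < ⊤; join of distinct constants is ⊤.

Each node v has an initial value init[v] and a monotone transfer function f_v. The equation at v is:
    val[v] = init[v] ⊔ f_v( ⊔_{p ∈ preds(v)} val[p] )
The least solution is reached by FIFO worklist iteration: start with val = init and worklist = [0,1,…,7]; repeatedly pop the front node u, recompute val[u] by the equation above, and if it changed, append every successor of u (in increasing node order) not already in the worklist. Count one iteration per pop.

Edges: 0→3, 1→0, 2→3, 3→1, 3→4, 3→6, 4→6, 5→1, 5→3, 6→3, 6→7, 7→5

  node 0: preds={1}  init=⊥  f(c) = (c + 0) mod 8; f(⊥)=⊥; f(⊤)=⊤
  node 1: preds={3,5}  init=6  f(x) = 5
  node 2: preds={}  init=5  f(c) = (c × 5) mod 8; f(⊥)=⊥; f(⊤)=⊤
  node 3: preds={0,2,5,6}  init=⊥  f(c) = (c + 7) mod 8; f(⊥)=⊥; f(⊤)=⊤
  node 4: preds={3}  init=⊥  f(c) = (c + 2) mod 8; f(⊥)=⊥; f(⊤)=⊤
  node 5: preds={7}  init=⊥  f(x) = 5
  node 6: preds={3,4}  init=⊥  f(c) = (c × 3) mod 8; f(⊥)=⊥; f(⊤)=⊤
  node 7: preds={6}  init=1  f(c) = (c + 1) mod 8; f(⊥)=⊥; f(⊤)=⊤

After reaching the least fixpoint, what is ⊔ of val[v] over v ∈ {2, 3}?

⊤

Trace (12 dequeues):
  [1] u=0 | in 6 | out 6 | prev ⊥ | push {}
  [2] u=1 | in ⊥ | out ⊤ | prev 6 | push {0}
  [3] u=2 | in ⊥ | out 5 | ==
  [4] u=3 | in ⊤ | out ⊤ | prev ⊥ | push {1}
  [5] u=4 | in ⊤ | out ⊤ | prev ⊥ | push {}
  [6] u=5 | in 1 | out 5 | prev ⊥ | push {3}
  [7] u=6 | in ⊤ | out ⊤ | prev ⊥ | push {}
  [8] u=7 | in ⊤ | out ⊤ | prev 1 | push {5}
  [9] u=0 | in ⊤ | out ⊤ | prev 6 | push {}
  [10] u=1 | in ⊤ | out ⊤ | ==
  [11] u=3 | in ⊤ | out ⊤ | ==
  [12] u=5 | in ⊤ | out 5 | ==

Converged values:
  [0] ⊤
  [1] ⊤
  [2] 5
  [3] ⊤
  [4] ⊤
  [5] 5
  [6] ⊤
  [7] ⊤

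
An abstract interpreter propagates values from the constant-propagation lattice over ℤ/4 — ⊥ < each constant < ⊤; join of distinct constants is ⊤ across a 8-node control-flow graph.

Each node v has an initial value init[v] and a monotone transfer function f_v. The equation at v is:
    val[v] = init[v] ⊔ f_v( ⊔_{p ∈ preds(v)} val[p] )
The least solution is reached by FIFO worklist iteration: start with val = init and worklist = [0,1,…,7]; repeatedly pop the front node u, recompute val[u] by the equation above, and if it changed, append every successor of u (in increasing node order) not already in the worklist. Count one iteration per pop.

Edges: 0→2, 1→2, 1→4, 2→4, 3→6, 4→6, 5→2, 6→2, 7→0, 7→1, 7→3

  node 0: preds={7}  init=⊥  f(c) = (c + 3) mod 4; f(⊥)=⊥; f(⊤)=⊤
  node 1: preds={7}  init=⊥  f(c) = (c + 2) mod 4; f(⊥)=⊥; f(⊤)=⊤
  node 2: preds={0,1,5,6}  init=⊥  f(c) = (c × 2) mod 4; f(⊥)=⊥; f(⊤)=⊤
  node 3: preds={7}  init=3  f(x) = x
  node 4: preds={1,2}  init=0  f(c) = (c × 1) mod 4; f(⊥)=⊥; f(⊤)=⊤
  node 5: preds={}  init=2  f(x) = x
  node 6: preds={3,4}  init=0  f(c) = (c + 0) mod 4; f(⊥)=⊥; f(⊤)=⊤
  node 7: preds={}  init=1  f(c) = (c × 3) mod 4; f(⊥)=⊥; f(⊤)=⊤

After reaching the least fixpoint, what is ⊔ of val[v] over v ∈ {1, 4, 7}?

⊤

Worklist (9 pops):
  #1 pop 0: in=1 → 0 (was ⊥); enqueue []
  #2 pop 1: in=1 → 3 (was ⊥); enqueue []
  #3 pop 2: in=⊤ → ⊤ (was ⊥); enqueue []
  #4 pop 3: in=1 → ⊤ (was 3); enqueue []
  #5 pop 4: in=⊤ → ⊤ (was 0); enqueue []
  #6 pop 5: in=⊥ → 2 (no change)
  #7 pop 6: in=⊤ → ⊤ (was 0); enqueue [2]
  #8 pop 7: in=⊥ → 1 (no change)
  #9 pop 2: in=⊤ → ⊤ (no change)

Fixpoint:
  val[0] = 0
  val[1] = 3
  val[2] = ⊤
  val[3] = ⊤
  val[4] = ⊤
  val[5] = 2
  val[6] = ⊤
  val[7] = 1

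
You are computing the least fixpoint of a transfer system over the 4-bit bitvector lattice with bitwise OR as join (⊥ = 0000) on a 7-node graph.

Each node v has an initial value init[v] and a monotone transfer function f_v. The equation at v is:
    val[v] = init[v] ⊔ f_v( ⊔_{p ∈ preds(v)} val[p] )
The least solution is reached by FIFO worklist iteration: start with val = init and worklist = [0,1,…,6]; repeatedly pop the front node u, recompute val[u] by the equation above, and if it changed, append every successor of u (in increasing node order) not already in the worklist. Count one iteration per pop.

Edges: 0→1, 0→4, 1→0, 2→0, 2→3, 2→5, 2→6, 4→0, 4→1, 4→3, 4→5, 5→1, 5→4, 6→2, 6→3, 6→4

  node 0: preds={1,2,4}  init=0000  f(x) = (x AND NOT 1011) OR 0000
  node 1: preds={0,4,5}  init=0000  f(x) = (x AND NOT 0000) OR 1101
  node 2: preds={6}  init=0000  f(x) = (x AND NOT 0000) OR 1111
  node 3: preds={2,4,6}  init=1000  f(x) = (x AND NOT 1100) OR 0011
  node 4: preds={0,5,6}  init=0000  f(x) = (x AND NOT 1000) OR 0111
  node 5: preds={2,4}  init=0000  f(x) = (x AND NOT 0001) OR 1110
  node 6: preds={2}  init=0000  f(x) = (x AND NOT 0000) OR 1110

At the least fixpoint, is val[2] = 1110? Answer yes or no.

no

Trace (13 dequeues):
  [1] u=0 | in 0000 | out 0000 | ==
  [2] u=1 | in 0000 | out 1101 | prev 0000 | push {0}
  [3] u=2 | in 0000 | out 1111 | prev 0000 | push {}
  [4] u=3 | in 1111 | out 1011 | prev 1000 | push {}
  [5] u=4 | in 0000 | out 0111 | prev 0000 | push {1,3}
  [6] u=5 | in 1111 | out 1110 | prev 0000 | push {4}
  [7] u=6 | in 1111 | out 1111 | prev 0000 | push {2}
  [8] u=0 | in 1111 | out 0100 | prev 0000 | push {}
  [9] u=1 | in 1111 | out 1111 | prev 1101 | push {0}
  [10] u=3 | in 1111 | out 1011 | ==
  [11] u=4 | in 1111 | out 0111 | ==
  [12] u=2 | in 1111 | out 1111 | ==
  [13] u=0 | in 1111 | out 0100 | ==

Converged values:
  [0] 0100
  [1] 1111
  [2] 1111
  [3] 1011
  [4] 0111
  [5] 1110
  [6] 1111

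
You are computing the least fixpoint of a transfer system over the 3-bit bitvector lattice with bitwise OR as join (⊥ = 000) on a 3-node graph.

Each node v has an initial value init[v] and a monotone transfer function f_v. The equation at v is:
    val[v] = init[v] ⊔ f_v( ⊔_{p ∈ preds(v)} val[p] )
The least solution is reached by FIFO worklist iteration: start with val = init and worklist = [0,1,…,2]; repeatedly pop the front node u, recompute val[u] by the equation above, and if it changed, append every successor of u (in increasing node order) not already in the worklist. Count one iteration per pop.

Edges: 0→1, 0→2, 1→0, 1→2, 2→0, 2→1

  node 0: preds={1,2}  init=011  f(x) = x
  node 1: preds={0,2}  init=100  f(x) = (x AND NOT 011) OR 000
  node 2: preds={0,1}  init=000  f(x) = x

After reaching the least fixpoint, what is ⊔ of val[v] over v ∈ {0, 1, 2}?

111

Worklist (5 pops):
  #1 pop 0: in=100 → 111 (was 011); enqueue []
  #2 pop 1: in=111 → 100 (no change)
  #3 pop 2: in=111 → 111 (was 000); enqueue [0,1]
  #4 pop 0: in=111 → 111 (no change)
  #5 pop 1: in=111 → 100 (no change)

Fixpoint:
  val[0] = 111
  val[1] = 100
  val[2] = 111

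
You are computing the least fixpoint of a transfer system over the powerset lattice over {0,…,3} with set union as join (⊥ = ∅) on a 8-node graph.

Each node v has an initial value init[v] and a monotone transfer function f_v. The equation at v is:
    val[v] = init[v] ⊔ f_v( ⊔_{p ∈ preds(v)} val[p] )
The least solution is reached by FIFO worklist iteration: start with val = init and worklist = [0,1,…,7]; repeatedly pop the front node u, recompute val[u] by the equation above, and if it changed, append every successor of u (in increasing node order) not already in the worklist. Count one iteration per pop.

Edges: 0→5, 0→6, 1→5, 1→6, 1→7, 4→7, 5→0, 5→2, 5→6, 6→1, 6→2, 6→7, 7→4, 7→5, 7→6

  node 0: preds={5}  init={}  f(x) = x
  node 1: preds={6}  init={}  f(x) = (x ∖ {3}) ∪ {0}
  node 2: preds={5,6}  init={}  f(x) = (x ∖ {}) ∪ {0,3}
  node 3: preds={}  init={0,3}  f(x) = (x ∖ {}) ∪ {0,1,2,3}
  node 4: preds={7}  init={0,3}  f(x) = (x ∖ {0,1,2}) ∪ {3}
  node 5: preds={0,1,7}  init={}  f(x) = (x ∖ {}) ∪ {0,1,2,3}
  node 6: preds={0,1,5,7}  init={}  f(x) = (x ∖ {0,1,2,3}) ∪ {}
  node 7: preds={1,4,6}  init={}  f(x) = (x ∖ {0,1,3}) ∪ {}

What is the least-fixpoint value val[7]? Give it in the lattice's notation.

Worklist (12 pops):
  #1 pop 0: in={} → {} (no change)
  #2 pop 1: in={} → {0} (was {}); enqueue []
  #3 pop 2: in={} → {0,3} (was {}); enqueue []
  #4 pop 3: in={} → {0,1,2,3} (was {0,3}); enqueue []
  #5 pop 4: in={} → {0,3} (no change)
  #6 pop 5: in={0} → {0,1,2,3} (was {}); enqueue [0,2]
  #7 pop 6: in={0,1,2,3} → {} (no change)
  #8 pop 7: in={0,3} → {} (no change)
  #9 pop 0: in={0,1,2,3} → {0,1,2,3} (was {}); enqueue [5,6]
  #10 pop 2: in={0,1,2,3} → {0,1,2,3} (was {0,3}); enqueue []
  #11 pop 5: in={0,1,2,3} → {0,1,2,3} (no change)
  #12 pop 6: in={0,1,2,3} → {} (no change)

Fixpoint:
  val[0] = {0,1,2,3}
  val[1] = {0}
  val[2] = {0,1,2,3}
  val[3] = {0,1,2,3}
  val[4] = {0,3}
  val[5] = {0,1,2,3}
  val[6] = {}
  val[7] = {}

{}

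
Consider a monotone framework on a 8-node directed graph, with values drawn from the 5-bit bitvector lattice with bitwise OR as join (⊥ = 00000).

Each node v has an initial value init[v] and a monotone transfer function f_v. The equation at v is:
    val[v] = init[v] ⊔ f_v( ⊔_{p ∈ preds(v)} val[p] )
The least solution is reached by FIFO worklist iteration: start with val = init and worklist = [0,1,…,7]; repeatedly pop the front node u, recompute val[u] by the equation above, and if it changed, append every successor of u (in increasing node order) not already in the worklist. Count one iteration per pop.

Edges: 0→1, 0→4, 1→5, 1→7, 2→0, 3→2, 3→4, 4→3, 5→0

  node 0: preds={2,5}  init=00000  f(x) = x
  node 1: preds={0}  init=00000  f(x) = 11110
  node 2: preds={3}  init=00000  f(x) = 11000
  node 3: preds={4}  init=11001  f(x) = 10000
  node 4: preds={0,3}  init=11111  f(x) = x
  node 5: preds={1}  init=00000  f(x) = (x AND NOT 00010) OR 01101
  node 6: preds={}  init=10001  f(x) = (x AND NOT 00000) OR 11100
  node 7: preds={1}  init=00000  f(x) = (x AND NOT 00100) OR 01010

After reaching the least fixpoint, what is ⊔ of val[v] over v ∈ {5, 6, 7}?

11111

Worklist (11 pops):
  #1 pop 0: in=00000 → 00000 (no change)
  #2 pop 1: in=00000 → 11110 (was 00000); enqueue []
  #3 pop 2: in=11001 → 11000 (was 00000); enqueue [0]
  #4 pop 3: in=11111 → 11001 (no change)
  #5 pop 4: in=11001 → 11111 (no change)
  #6 pop 5: in=11110 → 11101 (was 00000); enqueue []
  #7 pop 6: in=00000 → 11101 (was 10001); enqueue []
  #8 pop 7: in=11110 → 11010 (was 00000); enqueue []
  #9 pop 0: in=11101 → 11101 (was 00000); enqueue [1,4]
  #10 pop 1: in=11101 → 11110 (no change)
  #11 pop 4: in=11101 → 11111 (no change)

Fixpoint:
  val[0] = 11101
  val[1] = 11110
  val[2] = 11000
  val[3] = 11001
  val[4] = 11111
  val[5] = 11101
  val[6] = 11101
  val[7] = 11010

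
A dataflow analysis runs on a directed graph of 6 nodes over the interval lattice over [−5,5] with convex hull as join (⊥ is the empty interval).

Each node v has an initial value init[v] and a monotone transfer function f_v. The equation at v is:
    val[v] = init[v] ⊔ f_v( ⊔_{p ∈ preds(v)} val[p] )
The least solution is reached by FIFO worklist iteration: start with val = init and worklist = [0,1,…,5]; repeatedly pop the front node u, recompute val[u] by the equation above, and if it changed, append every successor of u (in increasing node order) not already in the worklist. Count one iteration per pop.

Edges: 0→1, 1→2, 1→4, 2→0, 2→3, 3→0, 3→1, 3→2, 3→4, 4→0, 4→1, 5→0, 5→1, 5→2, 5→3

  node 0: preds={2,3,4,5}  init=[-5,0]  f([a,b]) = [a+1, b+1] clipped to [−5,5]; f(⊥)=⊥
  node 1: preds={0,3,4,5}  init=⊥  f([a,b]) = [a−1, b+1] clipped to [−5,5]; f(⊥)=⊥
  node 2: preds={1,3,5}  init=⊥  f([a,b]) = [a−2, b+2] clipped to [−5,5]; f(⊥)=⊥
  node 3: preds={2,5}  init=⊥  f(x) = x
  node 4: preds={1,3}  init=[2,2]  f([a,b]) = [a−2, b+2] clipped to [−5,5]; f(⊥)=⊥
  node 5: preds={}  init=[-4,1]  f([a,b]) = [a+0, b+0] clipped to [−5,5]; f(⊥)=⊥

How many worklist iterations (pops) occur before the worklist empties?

10

Iteration log — 10 steps:
  step 1. node 0  ⊔preds=[-4,2]  new=[-5,3]  old=[-5,0]  +wl: 
  step 2. node 1  ⊔preds=[-5,3]  new=[-5,4]  old=⊥  +wl: 
  step 3. node 2  ⊔preds=[-5,4]  new=[-5,5]  old=⊥  +wl: 0
  step 4. node 3  ⊔preds=[-5,5]  new=[-5,5]  old=⊥  +wl: 1,2
  step 5. node 4  ⊔preds=[-5,5]  new=[-5,5]  old=[2,2]  +wl: 
  step 6. node 5  ⊔preds=⊥  new=[-4,1]  stable
  step 7. node 0  ⊔preds=[-5,5]  new=[-5,5]  old=[-5,3]  +wl: 
  step 8. node 1  ⊔preds=[-5,5]  new=[-5,5]  old=[-5,4]  +wl: 4
  step 9. node 2  ⊔preds=[-5,5]  new=[-5,5]  stable
  step 10. node 4  ⊔preds=[-5,5]  new=[-5,5]  stable

Least fixpoint reached:
  node 0: [-5,5]
  node 1: [-5,5]
  node 2: [-5,5]
  node 3: [-5,5]
  node 4: [-5,5]
  node 5: [-4,1]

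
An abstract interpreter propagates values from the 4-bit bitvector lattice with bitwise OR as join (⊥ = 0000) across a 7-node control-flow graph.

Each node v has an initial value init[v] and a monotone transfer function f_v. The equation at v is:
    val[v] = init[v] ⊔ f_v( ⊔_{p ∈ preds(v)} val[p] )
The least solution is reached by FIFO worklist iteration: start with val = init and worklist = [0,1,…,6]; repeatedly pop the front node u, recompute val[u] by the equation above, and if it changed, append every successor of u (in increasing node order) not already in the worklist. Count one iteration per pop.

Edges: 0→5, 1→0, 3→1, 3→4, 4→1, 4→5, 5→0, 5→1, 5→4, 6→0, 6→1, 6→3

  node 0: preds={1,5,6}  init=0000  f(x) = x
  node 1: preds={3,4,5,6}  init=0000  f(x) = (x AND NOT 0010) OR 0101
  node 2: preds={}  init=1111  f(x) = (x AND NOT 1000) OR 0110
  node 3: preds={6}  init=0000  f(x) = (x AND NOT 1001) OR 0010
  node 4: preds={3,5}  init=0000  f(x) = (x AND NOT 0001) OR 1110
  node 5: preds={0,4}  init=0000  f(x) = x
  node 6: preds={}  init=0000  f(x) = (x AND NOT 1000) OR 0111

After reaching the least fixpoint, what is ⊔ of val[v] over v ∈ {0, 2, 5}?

1111

Worklist (15 pops):
  #1 pop 0: in=0000 → 0000 (no change)
  #2 pop 1: in=0000 → 0101 (was 0000); enqueue [0]
  #3 pop 2: in=0000 → 1111 (no change)
  #4 pop 3: in=0000 → 0010 (was 0000); enqueue [1]
  #5 pop 4: in=0010 → 1110 (was 0000); enqueue []
  #6 pop 5: in=1110 → 1110 (was 0000); enqueue [4]
  #7 pop 6: in=0000 → 0111 (was 0000); enqueue [3]
  #8 pop 0: in=1111 → 1111 (was 0000); enqueue [5]
  #9 pop 1: in=1111 → 1101 (was 0101); enqueue [0]
  #10 pop 4: in=1110 → 1110 (no change)
  #11 pop 3: in=0111 → 0110 (was 0010); enqueue [1,4]
  #12 pop 5: in=1111 → 1111 (was 1110); enqueue []
  #13 pop 0: in=1111 → 1111 (no change)
  #14 pop 1: in=1111 → 1101 (no change)
  #15 pop 4: in=1111 → 1110 (no change)

Fixpoint:
  val[0] = 1111
  val[1] = 1101
  val[2] = 1111
  val[3] = 0110
  val[4] = 1110
  val[5] = 1111
  val[6] = 0111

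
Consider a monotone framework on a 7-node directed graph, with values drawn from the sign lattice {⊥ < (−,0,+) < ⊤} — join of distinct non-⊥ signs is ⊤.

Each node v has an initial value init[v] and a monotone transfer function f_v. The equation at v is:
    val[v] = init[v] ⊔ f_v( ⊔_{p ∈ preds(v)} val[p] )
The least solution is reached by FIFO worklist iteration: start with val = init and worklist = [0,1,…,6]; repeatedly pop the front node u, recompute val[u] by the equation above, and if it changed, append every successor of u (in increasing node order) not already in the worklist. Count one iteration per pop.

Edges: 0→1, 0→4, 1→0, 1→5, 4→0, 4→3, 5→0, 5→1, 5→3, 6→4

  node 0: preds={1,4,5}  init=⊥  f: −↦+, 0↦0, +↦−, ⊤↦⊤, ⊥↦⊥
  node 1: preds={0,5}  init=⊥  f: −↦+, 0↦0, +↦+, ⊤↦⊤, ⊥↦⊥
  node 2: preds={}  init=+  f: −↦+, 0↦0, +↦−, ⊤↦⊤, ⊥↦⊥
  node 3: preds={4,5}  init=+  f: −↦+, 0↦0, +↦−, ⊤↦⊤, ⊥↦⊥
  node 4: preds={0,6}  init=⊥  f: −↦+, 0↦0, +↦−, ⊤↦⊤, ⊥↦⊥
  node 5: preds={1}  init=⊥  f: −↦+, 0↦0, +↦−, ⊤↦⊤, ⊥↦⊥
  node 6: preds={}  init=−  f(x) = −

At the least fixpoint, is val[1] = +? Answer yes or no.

Iteration log — 22 steps:
  step 1. node 0  ⊔preds=⊥  new=⊥  stable
  step 2. node 1  ⊔preds=⊥  new=⊥  stable
  step 3. node 2  ⊔preds=⊥  new=+  stable
  step 4. node 3  ⊔preds=⊥  new=+  stable
  step 5. node 4  ⊔preds=−  new=+  old=⊥  +wl: 0,3
  step 6. node 5  ⊔preds=⊥  new=⊥  stable
  step 7. node 6  ⊔preds=⊥  new=−  stable
  step 8. node 0  ⊔preds=+  new=−  old=⊥  +wl: 1,4
  step 9. node 3  ⊔preds=+  new=⊤  old=+  +wl: 
  step 10. node 1  ⊔preds=−  new=+  old=⊥  +wl: 0,5
  step 11. node 4  ⊔preds=−  new=+  stable
  step 12. node 0  ⊔preds=+  new=−  stable
  step 13. node 5  ⊔preds=+  new=−  old=⊥  +wl: 0,1,3
  step 14. node 0  ⊔preds=⊤  new=⊤  old=−  +wl: 4
  step 15. node 1  ⊔preds=⊤  new=⊤  old=+  +wl: 0,5
  step 16. node 3  ⊔preds=⊤  new=⊤  stable
  step 17. node 4  ⊔preds=⊤  new=⊤  old=+  +wl: 3
  step 18. node 0  ⊔preds=⊤  new=⊤  stable
  step 19. node 5  ⊔preds=⊤  new=⊤  old=−  +wl: 0,1
  step 20. node 3  ⊔preds=⊤  new=⊤  stable
  step 21. node 0  ⊔preds=⊤  new=⊤  stable
  step 22. node 1  ⊔preds=⊤  new=⊤  stable

Least fixpoint reached:
  node 0: ⊤
  node 1: ⊤
  node 2: +
  node 3: ⊤
  node 4: ⊤
  node 5: ⊤
  node 6: −

no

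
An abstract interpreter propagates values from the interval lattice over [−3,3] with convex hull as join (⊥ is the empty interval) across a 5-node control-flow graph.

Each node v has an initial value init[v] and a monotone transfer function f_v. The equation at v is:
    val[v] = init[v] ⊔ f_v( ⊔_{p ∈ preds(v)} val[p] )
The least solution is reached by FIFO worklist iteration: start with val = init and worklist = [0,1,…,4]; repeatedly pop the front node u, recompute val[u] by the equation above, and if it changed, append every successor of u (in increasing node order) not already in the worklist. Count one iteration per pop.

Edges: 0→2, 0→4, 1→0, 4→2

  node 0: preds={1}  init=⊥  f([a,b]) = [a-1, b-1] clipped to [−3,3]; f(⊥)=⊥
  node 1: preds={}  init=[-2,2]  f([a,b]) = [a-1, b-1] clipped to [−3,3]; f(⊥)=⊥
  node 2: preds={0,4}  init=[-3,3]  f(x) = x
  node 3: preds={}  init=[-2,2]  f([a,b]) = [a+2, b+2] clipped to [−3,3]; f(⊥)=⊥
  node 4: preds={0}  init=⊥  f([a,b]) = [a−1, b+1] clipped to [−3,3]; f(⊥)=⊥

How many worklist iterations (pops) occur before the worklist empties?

6

Trace (6 dequeues):
  [1] u=0 | in [-2,2] | out [-3,1] | prev ⊥ | push {}
  [2] u=1 | in ⊥ | out [-2,2] | ==
  [3] u=2 | in [-3,1] | out [-3,3] | ==
  [4] u=3 | in ⊥ | out [-2,2] | ==
  [5] u=4 | in [-3,1] | out [-3,2] | prev ⊥ | push {2}
  [6] u=2 | in [-3,2] | out [-3,3] | ==

Converged values:
  [0] [-3,1]
  [1] [-2,2]
  [2] [-3,3]
  [3] [-2,2]
  [4] [-3,2]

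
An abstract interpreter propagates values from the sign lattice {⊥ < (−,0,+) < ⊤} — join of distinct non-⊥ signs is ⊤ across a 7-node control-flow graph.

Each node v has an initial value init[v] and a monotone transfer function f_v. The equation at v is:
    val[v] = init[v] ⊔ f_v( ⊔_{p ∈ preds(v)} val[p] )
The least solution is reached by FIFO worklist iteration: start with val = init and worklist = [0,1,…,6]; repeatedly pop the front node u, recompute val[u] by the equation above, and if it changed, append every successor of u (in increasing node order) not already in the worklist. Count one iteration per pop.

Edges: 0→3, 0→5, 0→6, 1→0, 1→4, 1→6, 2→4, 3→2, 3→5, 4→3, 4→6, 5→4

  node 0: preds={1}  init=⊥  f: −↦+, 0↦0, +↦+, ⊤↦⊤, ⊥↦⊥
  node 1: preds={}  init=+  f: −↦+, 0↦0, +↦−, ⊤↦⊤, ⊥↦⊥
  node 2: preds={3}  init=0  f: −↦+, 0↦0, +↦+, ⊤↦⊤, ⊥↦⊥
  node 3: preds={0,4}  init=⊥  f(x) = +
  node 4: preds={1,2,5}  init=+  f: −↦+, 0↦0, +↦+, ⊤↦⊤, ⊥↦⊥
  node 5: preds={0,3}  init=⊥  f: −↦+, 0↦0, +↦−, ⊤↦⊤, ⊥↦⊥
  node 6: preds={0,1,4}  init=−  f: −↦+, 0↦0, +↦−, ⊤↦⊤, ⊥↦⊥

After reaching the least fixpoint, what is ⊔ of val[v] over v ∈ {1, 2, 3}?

⊤

Iteration log — 10 steps:
  step 1. node 0  ⊔preds=+  new=+  old=⊥  +wl: 
  step 2. node 1  ⊔preds=⊥  new=+  stable
  step 3. node 2  ⊔preds=⊥  new=0  stable
  step 4. node 3  ⊔preds=+  new=+  old=⊥  +wl: 2
  step 5. node 4  ⊔preds=⊤  new=⊤  old=+  +wl: 3
  step 6. node 5  ⊔preds=+  new=−  old=⊥  +wl: 4
  step 7. node 6  ⊔preds=⊤  new=⊤  old=−  +wl: 
  step 8. node 2  ⊔preds=+  new=⊤  old=0  +wl: 
  step 9. node 3  ⊔preds=⊤  new=+  stable
  step 10. node 4  ⊔preds=⊤  new=⊤  stable

Least fixpoint reached:
  node 0: +
  node 1: +
  node 2: ⊤
  node 3: +
  node 4: ⊤
  node 5: −
  node 6: ⊤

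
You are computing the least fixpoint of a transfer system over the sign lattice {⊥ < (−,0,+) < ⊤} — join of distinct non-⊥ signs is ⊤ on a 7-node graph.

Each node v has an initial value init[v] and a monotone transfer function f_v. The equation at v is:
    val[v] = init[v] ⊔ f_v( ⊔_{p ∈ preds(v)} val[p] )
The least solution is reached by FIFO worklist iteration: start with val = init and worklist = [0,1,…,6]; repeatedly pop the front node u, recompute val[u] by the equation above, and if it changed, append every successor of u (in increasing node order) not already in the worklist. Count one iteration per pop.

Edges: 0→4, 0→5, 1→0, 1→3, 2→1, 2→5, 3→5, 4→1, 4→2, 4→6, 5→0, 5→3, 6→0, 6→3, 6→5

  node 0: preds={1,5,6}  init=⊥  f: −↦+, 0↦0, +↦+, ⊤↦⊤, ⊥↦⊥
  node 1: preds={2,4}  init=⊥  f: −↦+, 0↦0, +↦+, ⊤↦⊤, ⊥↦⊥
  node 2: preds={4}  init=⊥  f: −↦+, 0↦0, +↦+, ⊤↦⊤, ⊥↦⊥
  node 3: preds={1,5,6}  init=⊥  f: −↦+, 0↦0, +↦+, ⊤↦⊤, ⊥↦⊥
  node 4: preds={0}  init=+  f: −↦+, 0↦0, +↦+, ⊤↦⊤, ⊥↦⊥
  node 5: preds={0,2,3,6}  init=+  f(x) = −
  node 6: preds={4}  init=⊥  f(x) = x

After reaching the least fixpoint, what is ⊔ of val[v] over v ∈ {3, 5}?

Iteration log — 19 steps:
  step 1. node 0  ⊔preds=+  new=+  old=⊥  +wl: 
  step 2. node 1  ⊔preds=+  new=+  old=⊥  +wl: 0
  step 3. node 2  ⊔preds=+  new=+  old=⊥  +wl: 1
  step 4. node 3  ⊔preds=+  new=+  old=⊥  +wl: 
  step 5. node 4  ⊔preds=+  new=+  stable
  step 6. node 5  ⊔preds=+  new=⊤  old=+  +wl: 3
  step 7. node 6  ⊔preds=+  new=+  old=⊥  +wl: 5
  step 8. node 0  ⊔preds=⊤  new=⊤  old=+  +wl: 4
  step 9. node 1  ⊔preds=+  new=+  stable
  step 10. node 3  ⊔preds=⊤  new=⊤  old=+  +wl: 
  step 11. node 5  ⊔preds=⊤  new=⊤  stable
  step 12. node 4  ⊔preds=⊤  new=⊤  old=+  +wl: 1,2,6
  step 13. node 1  ⊔preds=⊤  new=⊤  old=+  +wl: 0,3
  step 14. node 2  ⊔preds=⊤  new=⊤  old=+  +wl: 1,5
  step 15. node 6  ⊔preds=⊤  new=⊤  old=+  +wl: 
  step 16. node 0  ⊔preds=⊤  new=⊤  stable
  step 17. node 3  ⊔preds=⊤  new=⊤  stable
  step 18. node 1  ⊔preds=⊤  new=⊤  stable
  step 19. node 5  ⊔preds=⊤  new=⊤  stable

Least fixpoint reached:
  node 0: ⊤
  node 1: ⊤
  node 2: ⊤
  node 3: ⊤
  node 4: ⊤
  node 5: ⊤
  node 6: ⊤

⊤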